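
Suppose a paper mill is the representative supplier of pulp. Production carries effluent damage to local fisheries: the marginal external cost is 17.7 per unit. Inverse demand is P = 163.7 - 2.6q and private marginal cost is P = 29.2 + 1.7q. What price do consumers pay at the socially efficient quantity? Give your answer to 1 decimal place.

P = 93.1

Social marginal cost = private MC + MEC = 46.9 + 1.7q.
Set SMC = demand: 46.9 + 1.7q = 163.7 - 2.6q → q* = 27.1628.
Consumer price on the demand curve at q*: 163.7 − 2.6×27.1628 = 93.0767.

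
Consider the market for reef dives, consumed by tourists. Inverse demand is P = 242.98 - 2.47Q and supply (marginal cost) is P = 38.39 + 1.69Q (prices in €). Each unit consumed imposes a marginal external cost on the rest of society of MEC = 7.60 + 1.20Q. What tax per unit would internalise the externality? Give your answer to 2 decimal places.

Social marginal benefit = demand − MEC = 235.38 - 3.67Q.
Set SMB = MC: 235.38 - 3.67Q = 38.39 + 1.69Q → Q* = 36.7519.
The Pigouvian tax equals MEC at Q*: 7.60 + 1.20×36.7519 = 51.7023.

tax = €51.70 per unit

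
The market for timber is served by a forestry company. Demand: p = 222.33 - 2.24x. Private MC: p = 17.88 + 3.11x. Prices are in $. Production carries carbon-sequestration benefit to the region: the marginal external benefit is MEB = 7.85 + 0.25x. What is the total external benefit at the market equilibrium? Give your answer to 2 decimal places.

Market equilibrium (private): 17.88 + 3.11x = 222.33 - 2.24x → x_m = 38.2150.
Total external benefit = ∫₀^{x_m} (7.85 + 0.25x) dx = 7.85×38.2150 + ½×0.25×38.2150² = 482.5360.

$482.54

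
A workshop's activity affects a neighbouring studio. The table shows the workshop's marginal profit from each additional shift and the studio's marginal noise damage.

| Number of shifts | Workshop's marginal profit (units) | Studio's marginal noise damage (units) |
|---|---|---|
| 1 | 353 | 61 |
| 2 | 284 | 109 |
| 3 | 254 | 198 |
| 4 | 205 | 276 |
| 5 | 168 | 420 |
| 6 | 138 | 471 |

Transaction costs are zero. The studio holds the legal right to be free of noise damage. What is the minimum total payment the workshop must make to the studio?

368

Efficient level: marginal profit ≥ marginal noise damage through level 3, so k* = 3.
With the studio holding the right, the workshop must at least compensate total damage at k*: 61 + 109 + 198 = 368.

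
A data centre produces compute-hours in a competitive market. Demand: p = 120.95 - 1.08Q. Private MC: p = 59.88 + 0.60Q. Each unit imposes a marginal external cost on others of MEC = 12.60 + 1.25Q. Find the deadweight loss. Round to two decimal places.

Market equilibrium (private): 59.88 + 0.60Q = 120.95 - 1.08Q → Q_m = 36.3512.
Social marginal cost = private MC + MEC = 72.48 + 1.85Q.
Set SMC = demand: 72.48 + 1.85Q = 120.95 - 1.08Q → Q* = 16.5427.
Between Q* and Q_m the wedge SMC − demand runs linearly from 0 to MEC(Q_m), so the loss is a triangle.
DWL = ½ × 19.8085 × 58.0390 = 574.8328.

DWL = 574.83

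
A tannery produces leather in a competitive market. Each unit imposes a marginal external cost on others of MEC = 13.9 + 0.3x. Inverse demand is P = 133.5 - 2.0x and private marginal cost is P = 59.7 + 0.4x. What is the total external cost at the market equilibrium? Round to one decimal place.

Market equilibrium (private): 59.7 + 0.4x = 133.5 - 2.0x → x_m = 30.7500.
Total external cost = ∫₀^{x_m} (13.9 + 0.3x) dx = 13.9×30.7500 + ½×0.3×30.7500² = 569.2594.

569.3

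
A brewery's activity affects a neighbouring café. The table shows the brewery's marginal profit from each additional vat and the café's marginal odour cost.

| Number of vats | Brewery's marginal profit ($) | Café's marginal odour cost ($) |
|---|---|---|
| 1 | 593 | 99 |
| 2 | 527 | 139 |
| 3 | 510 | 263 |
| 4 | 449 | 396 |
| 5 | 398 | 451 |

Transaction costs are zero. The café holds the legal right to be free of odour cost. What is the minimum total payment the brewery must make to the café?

$897

Efficient level: marginal profit ≥ marginal odour cost through level 4, so k* = 4.
With the café holding the right, the brewery must at least compensate total damage at k*: 99 + 139 + 263 + 396 = 897.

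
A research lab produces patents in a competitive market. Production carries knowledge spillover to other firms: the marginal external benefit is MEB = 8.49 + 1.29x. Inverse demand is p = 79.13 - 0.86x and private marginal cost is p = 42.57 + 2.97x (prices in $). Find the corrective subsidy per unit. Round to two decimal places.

Social marginal cost = private MC − MEB = 34.08 + 1.68x.
Set SMC = demand: 34.08 + 1.68x = 79.13 - 0.86x → x* = 17.7362.
The Pigouvian subsidy equals MEB at x*: 8.49 + 1.29×17.7362 = 31.3697.

subsidy = $31.37 per unit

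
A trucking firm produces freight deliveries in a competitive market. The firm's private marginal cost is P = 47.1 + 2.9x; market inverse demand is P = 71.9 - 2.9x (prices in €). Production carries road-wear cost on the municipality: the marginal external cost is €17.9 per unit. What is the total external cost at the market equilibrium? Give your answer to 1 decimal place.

Market equilibrium (private): 47.1 + 2.9x = 71.9 - 2.9x → x_m = 4.2759.
Total external cost = MEC × x_m = 17.9 × 4.2759 = 76.5386.

€76.5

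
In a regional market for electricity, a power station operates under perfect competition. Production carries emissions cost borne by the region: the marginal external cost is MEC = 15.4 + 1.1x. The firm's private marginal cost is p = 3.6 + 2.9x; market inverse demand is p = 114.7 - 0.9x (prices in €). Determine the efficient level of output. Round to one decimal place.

Social marginal cost = private MC + MEC = 19.0 + 4.0x.
Set SMC = demand: 19.0 + 4.0x = 114.7 - 0.9x → x* = 19.5306.

x* = 19.5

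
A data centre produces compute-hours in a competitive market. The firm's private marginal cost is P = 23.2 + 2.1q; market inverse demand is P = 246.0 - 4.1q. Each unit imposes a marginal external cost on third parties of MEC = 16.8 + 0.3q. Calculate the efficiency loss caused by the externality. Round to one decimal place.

Market equilibrium (private): 23.2 + 2.1q = 246.0 - 4.1q → q_m = 35.9355.
Social marginal cost = private MC + MEC = 40.0 + 2.4q.
Set SMC = demand: 40.0 + 2.4q = 246.0 - 4.1q → q* = 31.6923.
Between q* and q_m the wedge SMC − demand runs linearly from 0 to MEC(q_m), so the loss is a triangle.
DWL = ½ × 4.2432 × 27.5806 = 58.5150.

DWL = 58.5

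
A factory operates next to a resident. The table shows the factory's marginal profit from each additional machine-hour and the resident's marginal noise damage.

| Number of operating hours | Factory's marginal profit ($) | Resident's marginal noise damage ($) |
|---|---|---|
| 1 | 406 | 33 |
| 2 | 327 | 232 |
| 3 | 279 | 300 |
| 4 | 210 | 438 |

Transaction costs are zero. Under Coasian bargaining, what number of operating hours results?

Bargaining reaches the level where marginal profit last exceeds marginal noise damage.
That holds through level 2 (327 ≥ 232) but not at 3 (279 < 300).

2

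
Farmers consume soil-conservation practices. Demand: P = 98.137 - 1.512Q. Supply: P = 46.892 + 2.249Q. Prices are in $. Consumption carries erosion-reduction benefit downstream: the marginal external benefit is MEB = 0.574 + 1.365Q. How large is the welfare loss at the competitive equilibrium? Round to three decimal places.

Market equilibrium (private): 46.892 + 2.249Q = 98.137 - 1.512Q → Q_m = 13.6254.
Social marginal benefit = demand + MEB = 98.711 - 0.147Q.
Set SMB = MC: 98.711 - 0.147Q = 46.892 + 2.249Q → Q* = 21.6273.
The loss is the area between SMB and MC from Q* to Q_m; with linear curves that's a triangle of height MEB(Q_m).
DWL = ½ × 8.0019 × 19.1726 = 76.7086.

DWL = $76.709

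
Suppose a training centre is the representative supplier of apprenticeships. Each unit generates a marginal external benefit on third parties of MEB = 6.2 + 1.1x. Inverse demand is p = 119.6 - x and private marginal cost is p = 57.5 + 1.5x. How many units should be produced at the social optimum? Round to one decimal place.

Social marginal cost = private MC − MEB = 51.3 + 0.4x.
Set SMC = demand: 51.3 + 0.4x = 119.6 - x → x* = 48.7857.

x* = 48.8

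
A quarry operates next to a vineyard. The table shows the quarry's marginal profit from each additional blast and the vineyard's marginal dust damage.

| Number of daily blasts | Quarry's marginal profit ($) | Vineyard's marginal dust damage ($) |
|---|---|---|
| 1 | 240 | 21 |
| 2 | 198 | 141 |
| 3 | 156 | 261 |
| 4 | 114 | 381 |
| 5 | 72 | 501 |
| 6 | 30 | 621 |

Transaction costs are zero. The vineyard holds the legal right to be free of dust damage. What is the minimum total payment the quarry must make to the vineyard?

Efficient level: marginal profit ≥ marginal dust damage through level 2, so k* = 2.
With the vineyard holding the right, the quarry must at least compensate total damage at k*: 21 + 141 = 162.

$162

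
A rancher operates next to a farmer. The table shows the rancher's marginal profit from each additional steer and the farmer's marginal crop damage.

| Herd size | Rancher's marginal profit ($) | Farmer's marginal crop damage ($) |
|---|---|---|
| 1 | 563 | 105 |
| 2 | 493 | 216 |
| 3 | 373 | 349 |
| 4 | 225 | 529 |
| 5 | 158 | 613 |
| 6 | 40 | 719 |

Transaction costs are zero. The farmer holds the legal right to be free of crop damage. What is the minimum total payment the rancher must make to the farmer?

Efficient level: marginal profit ≥ marginal crop damage through level 3, so k* = 3.
With the farmer holding the right, the rancher must at least compensate total damage at k*: 105 + 216 + 349 = 670.

$670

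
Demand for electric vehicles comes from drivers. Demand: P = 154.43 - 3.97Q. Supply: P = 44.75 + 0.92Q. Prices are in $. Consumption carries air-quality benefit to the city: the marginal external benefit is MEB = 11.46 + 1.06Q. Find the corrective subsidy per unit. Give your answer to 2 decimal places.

Social marginal benefit = demand + MEB = 165.89 - 2.91Q.
Set SMB = MC: 165.89 - 2.91Q = 44.75 + 0.92Q → Q* = 31.6292.
The Pigouvian subsidy equals MEB at Q*: 11.46 + 1.06×31.6292 = 44.9870.

subsidy = $44.99 per unit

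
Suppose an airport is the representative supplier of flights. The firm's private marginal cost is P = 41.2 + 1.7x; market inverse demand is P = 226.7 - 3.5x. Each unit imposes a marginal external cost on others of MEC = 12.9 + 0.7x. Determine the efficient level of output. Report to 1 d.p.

x* = 29.3

Social marginal cost = private MC + MEC = 54.1 + 2.4x.
Set SMC = demand: 54.1 + 2.4x = 226.7 - 3.5x → x* = 29.2542.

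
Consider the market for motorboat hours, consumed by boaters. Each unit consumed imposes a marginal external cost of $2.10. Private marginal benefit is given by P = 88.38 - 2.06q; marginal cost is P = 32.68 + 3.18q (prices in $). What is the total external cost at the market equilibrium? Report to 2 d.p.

Market equilibrium (private): 32.68 + 3.18q = 88.38 - 2.06q → q_m = 10.6298.
Total external cost = MEC × q_m = 2.10 × 10.6298 = 22.3226.

$22.32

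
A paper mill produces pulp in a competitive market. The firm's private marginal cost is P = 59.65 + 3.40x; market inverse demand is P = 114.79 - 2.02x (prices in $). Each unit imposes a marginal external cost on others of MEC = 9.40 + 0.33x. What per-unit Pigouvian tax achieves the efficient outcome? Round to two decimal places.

tax = $12.03 per unit

Social marginal cost = private MC + MEC = 69.05 + 3.73x.
Set SMC = demand: 69.05 + 3.73x = 114.79 - 2.02x → x* = 7.9548.
The Pigouvian tax equals MEC at x*: 9.40 + 0.33×7.9548 = 12.0251.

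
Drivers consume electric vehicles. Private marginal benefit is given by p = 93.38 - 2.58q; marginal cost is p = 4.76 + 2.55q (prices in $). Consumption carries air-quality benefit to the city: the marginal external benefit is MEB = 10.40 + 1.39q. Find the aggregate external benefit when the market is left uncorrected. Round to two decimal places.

$387.06

Market equilibrium (private): 4.76 + 2.55q = 93.38 - 2.58q → q_m = 17.2749.
Total external benefit = ∫₀^{q_m} (10.40 + 1.39q) dq = 10.40×17.2749 + ½×1.39×17.2749² = 387.0624.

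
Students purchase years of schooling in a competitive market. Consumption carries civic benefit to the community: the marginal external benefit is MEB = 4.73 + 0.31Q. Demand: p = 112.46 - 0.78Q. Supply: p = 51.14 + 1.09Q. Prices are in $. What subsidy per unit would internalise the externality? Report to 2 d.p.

subsidy = $17.86 per unit

Social marginal benefit = demand + MEB = 117.19 - 0.47Q.
Set SMB = MC: 117.19 - 0.47Q = 51.14 + 1.09Q → Q* = 42.3397.
The Pigouvian subsidy equals MEB at Q*: 4.73 + 0.31×42.3397 = 17.8553.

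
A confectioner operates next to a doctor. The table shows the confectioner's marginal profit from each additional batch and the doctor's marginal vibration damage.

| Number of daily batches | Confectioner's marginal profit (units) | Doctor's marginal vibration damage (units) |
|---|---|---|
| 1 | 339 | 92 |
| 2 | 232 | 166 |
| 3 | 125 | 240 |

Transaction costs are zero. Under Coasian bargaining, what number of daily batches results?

2

Bargaining reaches the level where marginal profit last exceeds marginal vibration damage.
That holds through level 2 (232 ≥ 166) but not at 3 (125 < 240).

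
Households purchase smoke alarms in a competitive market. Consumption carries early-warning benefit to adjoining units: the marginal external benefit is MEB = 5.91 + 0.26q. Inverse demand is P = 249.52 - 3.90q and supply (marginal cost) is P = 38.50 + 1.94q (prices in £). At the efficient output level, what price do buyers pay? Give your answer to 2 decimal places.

Social marginal benefit = demand + MEB = 255.43 - 3.64q.
Set SMB = MC: 255.43 - 3.64q = 38.50 + 1.94q → q* = 38.8763.
Consumer price on the demand curve at q*: 249.52 − 3.90×38.8763 = 97.9024.

P = £97.90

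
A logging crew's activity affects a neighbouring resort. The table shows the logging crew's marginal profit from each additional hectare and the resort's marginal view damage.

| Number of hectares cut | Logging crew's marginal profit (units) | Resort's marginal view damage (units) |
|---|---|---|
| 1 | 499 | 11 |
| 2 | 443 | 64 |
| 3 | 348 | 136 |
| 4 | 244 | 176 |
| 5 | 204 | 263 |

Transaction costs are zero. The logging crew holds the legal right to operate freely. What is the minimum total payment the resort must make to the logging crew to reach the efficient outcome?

204

Left alone the logging crew would choose level 5 (marginal profit stays positive).
Efficient level: k* = 4 (marginal profit ≥ marginal view damage through 4).
The resort must at least cover the logging crew's forgone profit from cutting 5→4: 204 = 204.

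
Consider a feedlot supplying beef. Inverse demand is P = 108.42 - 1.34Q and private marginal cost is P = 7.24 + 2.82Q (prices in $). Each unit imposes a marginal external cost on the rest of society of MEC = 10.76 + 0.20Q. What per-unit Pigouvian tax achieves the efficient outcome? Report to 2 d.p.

Social marginal cost = private MC + MEC = 18.00 + 3.02Q.
Set SMC = demand: 18.00 + 3.02Q = 108.42 - 1.34Q → Q* = 20.7385.
The Pigouvian tax equals MEC at Q*: 10.76 + 0.20×20.7385 = 14.9077.

tax = $14.91 per unit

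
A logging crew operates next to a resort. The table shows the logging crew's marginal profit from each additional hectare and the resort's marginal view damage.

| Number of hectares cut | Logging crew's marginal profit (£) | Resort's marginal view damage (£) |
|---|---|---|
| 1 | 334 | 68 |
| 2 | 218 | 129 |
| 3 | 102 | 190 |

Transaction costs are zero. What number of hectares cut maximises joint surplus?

Bargaining reaches the level where marginal profit last exceeds marginal view damage.
That holds through level 2 (218 ≥ 129) but not at 3 (102 < 190).

2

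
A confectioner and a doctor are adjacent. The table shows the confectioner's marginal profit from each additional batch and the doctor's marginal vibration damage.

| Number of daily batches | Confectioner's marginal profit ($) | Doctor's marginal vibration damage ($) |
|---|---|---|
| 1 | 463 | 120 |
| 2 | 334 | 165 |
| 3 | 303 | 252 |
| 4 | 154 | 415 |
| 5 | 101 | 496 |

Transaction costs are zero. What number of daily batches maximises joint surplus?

3

Bargaining reaches the level where marginal profit last exceeds marginal vibration damage.
That holds through level 3 (303 ≥ 252) but not at 4 (154 < 415).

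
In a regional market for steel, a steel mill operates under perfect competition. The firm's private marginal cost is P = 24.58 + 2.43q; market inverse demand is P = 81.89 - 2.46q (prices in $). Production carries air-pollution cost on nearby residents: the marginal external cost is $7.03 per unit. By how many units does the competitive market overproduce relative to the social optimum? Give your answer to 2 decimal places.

1.44 units

Market equilibrium (private): 24.58 + 2.43q = 81.89 - 2.46q → q_m = 11.7198.
Social marginal cost = private MC + MEC = 31.61 + 2.43q.
Set SMC = demand: 31.61 + 2.43q = 81.89 - 2.46q → q* = 10.2822.
Gap = |11.7198 − 10.2822| = 1.4376.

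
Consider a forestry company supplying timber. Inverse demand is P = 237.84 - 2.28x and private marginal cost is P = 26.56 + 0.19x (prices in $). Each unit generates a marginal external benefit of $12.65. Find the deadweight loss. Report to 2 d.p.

Market equilibrium (private): 26.56 + 0.19x = 237.84 - 2.28x → x_m = 85.5385.
Social marginal cost = private MC − MEB = 13.91 + 0.19x.
Set SMC = demand: 13.91 + 0.19x = 237.84 - 2.28x → x* = 90.6599.
The loss is the area between SMC and demand from x* to x_m; with linear curves that's a triangle of height MEB(x_m).
DWL = ½ × 5.1214 × 12.6500 = 32.3929.

DWL = $32.39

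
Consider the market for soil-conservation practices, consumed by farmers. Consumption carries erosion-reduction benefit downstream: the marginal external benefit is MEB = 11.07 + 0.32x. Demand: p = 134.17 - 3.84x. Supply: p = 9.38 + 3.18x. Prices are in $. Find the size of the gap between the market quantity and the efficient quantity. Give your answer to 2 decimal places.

2.50 units

Market equilibrium (private): 9.38 + 3.18x = 134.17 - 3.84x → x_m = 17.7764.
Social marginal benefit = demand + MEB = 145.24 - 3.52x.
Set SMB = MC: 145.24 - 3.52x = 9.38 + 3.18x → x* = 20.2776.
Gap = |17.7764 − 20.2776| = 2.5012.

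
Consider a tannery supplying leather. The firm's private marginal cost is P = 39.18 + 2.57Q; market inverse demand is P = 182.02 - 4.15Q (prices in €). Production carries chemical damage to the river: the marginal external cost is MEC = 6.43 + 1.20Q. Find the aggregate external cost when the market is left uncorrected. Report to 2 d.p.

€407.77

Market equilibrium (private): 39.18 + 2.57Q = 182.02 - 4.15Q → Q_m = 21.2560.
Total external cost = ∫₀^{Q_m} (6.43 + 1.20Q) dQ = 6.43×21.2560 + ½×1.20×21.2560² = 407.7666.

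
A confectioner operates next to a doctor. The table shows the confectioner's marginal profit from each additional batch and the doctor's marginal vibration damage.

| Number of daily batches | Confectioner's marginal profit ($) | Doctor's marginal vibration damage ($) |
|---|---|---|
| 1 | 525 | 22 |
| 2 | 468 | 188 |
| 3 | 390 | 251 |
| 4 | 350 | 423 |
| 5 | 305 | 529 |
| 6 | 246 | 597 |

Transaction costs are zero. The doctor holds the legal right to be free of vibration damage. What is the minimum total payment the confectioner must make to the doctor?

Efficient level: marginal profit ≥ marginal vibration damage through level 3, so k* = 3.
With the doctor holding the right, the confectioner must at least compensate total damage at k*: 22 + 188 + 251 = 461.

$461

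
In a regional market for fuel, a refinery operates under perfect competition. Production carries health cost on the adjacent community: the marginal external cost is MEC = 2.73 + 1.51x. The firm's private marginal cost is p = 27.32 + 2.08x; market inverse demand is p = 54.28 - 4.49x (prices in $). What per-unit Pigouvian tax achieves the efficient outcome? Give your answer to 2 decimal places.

tax = $7.26 per unit

Social marginal cost = private MC + MEC = 30.05 + 3.59x.
Set SMC = demand: 30.05 + 3.59x = 54.28 - 4.49x → x* = 2.9988.
The Pigouvian tax equals MEC at x*: 2.73 + 1.51×2.9988 = 7.2582.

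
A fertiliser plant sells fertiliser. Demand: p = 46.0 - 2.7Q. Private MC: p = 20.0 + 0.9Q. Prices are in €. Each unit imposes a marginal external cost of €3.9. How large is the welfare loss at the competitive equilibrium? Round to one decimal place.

DWL = €2.1

Market equilibrium (private): 20.0 + 0.9Q = 46.0 - 2.7Q → Q_m = 7.2222.
Social marginal cost = private MC + MEC = 23.9 + 0.9Q.
Set SMC = demand: 23.9 + 0.9Q = 46.0 - 2.7Q → Q* = 6.1389.
Between Q* and Q_m the wedge SMC − demand runs linearly from 0 to MEC(Q_m), so the loss is a triangle.
DWL = ½ × 1.0833 × 3.9000 = 2.1124.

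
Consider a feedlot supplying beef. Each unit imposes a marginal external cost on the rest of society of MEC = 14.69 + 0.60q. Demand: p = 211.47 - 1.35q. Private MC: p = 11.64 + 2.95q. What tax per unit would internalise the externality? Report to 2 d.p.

tax = 37.36 per unit

Social marginal cost = private MC + MEC = 26.33 + 3.55q.
Set SMC = demand: 26.33 + 3.55q = 211.47 - 1.35q → q* = 37.7837.
The Pigouvian tax equals MEC at q*: 14.69 + 0.60×37.7837 = 37.3602.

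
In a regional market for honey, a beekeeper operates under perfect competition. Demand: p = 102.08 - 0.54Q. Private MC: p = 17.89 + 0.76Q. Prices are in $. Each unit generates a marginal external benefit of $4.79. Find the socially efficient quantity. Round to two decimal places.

Social marginal cost = private MC − MEB = 13.10 + 0.76Q.
Set SMC = demand: 13.10 + 0.76Q = 102.08 - 0.54Q → Q* = 68.4462.

Q* = 68.45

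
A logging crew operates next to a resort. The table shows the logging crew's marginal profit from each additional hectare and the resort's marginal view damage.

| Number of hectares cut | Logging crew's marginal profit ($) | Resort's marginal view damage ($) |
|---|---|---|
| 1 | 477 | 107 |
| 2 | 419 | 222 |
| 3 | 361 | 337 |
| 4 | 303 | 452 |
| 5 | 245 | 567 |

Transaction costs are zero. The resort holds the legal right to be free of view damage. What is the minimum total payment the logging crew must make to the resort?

$666

Efficient level: marginal profit ≥ marginal view damage through level 3, so k* = 3.
With the resort holding the right, the logging crew must at least compensate total damage at k*: 107 + 222 + 337 = 666.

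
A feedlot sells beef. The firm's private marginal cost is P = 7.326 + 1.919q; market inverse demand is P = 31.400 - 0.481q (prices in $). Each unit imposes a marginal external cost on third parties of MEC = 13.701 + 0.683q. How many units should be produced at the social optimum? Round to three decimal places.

Social marginal cost = private MC + MEC = 21.027 + 2.602q.
Set SMC = demand: 21.027 + 2.602q = 31.400 - 0.481q → q* = 3.3646.

q* = 3.365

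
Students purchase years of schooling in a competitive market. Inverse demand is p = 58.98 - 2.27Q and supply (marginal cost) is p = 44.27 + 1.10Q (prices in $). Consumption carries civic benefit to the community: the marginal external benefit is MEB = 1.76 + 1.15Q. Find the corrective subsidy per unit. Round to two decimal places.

subsidy = $10.29 per unit

Social marginal benefit = demand + MEB = 60.74 - 1.12Q.
Set SMB = MC: 60.74 - 1.12Q = 44.27 + 1.10Q → Q* = 7.4189.
The Pigouvian subsidy equals MEB at Q*: 1.76 + 1.15×7.4189 = 10.2917.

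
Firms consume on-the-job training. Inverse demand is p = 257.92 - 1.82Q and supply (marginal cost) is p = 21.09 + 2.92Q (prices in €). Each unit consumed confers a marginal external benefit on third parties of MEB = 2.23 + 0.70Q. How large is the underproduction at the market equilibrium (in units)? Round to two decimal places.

9.21 units

Market equilibrium (private): 21.09 + 2.92Q = 257.92 - 1.82Q → Q_m = 49.9641.
Social marginal benefit = demand + MEB = 260.15 - 1.12Q.
Set SMB = MC: 260.15 - 1.12Q = 21.09 + 2.92Q → Q* = 59.1733.
Gap = |49.9641 − 59.1733| = 9.2092.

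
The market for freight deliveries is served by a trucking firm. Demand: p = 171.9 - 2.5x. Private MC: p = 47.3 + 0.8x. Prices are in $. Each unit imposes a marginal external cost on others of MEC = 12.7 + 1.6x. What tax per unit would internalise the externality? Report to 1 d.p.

tax = $49.2 per unit

Social marginal cost = private MC + MEC = 60.0 + 2.4x.
Set SMC = demand: 60.0 + 2.4x = 171.9 - 2.5x → x* = 22.8367.
The Pigouvian tax equals MEC at x*: 12.7 + 1.6×22.8367 = 49.2387.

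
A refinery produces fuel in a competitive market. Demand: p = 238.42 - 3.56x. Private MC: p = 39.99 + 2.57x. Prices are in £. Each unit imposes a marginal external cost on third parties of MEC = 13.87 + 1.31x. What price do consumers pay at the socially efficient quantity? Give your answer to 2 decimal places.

P = £150.11

Social marginal cost = private MC + MEC = 53.86 + 3.88x.
Set SMC = demand: 53.86 + 3.88x = 238.42 - 3.56x → x* = 24.8065.
Consumer price on the demand curve at x*: 238.42 − 3.56×24.8065 = 150.1089.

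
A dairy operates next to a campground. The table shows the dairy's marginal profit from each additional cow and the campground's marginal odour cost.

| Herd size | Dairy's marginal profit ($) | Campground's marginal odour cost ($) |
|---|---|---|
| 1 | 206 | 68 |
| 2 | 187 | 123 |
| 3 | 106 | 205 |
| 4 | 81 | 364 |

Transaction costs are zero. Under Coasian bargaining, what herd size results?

2

Bargaining reaches the level where marginal profit last exceeds marginal odour cost.
That holds through level 2 (187 ≥ 123) but not at 3 (106 < 205).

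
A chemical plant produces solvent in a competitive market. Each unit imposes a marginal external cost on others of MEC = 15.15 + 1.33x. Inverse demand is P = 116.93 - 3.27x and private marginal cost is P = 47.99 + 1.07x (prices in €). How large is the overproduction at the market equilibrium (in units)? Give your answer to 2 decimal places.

Market equilibrium (private): 47.99 + 1.07x = 116.93 - 3.27x → x_m = 15.8848.
Social marginal cost = private MC + MEC = 63.14 + 2.40x.
Set SMC = demand: 63.14 + 2.40x = 116.93 - 3.27x → x* = 9.4868.
Gap = |15.8848 − 9.4868| = 6.3980.

6.40 units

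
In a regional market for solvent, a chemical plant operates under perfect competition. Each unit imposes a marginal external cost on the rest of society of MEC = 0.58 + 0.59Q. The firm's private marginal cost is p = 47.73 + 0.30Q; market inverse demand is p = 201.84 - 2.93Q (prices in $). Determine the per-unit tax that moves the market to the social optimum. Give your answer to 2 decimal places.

tax = $24.29 per unit

Social marginal cost = private MC + MEC = 48.31 + 0.89Q.
Set SMC = demand: 48.31 + 0.89Q = 201.84 - 2.93Q → Q* = 40.1911.
The Pigouvian tax equals MEC at Q*: 0.58 + 0.59×40.1911 = 24.2927.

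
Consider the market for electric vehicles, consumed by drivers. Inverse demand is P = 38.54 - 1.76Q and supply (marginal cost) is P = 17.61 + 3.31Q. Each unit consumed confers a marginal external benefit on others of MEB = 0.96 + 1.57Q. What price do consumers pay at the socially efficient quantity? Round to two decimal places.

Social marginal benefit = demand + MEB = 39.50 - 0.19Q.
Set SMB = MC: 39.50 - 0.19Q = 17.61 + 3.31Q → Q* = 6.2543.
Consumer price on the demand curve at Q*: 38.54 − 1.76×6.2543 = 27.5324.

P = 27.53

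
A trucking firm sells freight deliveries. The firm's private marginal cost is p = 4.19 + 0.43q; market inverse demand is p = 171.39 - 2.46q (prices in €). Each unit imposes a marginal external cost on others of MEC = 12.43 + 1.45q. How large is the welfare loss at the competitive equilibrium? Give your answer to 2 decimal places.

Market equilibrium (private): 4.19 + 0.43q = 171.39 - 2.46q → q_m = 57.8547.
Social marginal cost = private MC + MEC = 16.62 + 1.88q.
Set SMC = demand: 16.62 + 1.88q = 171.39 - 2.46q → q* = 35.6613.
Height of the DWL triangle at q_m is SMC(q_m) − demand(q_m) = MEC(q_m) = 96.3193.
DWL = ½ × 22.1934 × 96.3193 = 1068.8264.

DWL = €1068.83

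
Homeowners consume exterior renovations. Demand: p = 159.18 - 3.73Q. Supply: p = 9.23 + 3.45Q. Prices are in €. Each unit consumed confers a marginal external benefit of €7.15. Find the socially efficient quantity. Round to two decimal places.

Social marginal benefit = demand + MEB = 166.33 - 3.73Q.
Set SMB = MC: 166.33 - 3.73Q = 9.23 + 3.45Q → Q* = 21.8802.

Q* = 21.88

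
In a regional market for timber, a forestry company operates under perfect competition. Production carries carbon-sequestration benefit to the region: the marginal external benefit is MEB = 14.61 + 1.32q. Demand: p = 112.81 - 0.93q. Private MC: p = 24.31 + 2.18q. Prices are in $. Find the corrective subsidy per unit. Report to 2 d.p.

Social marginal cost = private MC − MEB = 9.70 + 0.86q.
Set SMC = demand: 9.70 + 0.86q = 112.81 - 0.93q → q* = 57.6034.
The Pigouvian subsidy equals MEB at q*: 14.61 + 1.32×57.6034 = 90.6465.

subsidy = $90.65 per unit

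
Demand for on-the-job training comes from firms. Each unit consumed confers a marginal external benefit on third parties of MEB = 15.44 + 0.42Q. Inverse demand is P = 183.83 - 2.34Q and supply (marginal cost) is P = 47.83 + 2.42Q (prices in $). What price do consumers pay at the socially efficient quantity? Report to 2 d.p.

Social marginal benefit = demand + MEB = 199.27 - 1.92Q.
Set SMB = MC: 199.27 - 1.92Q = 47.83 + 2.42Q → Q* = 34.8940.
Consumer price on the demand curve at Q*: 183.83 − 2.34×34.8940 = 102.1780.

P = $102.18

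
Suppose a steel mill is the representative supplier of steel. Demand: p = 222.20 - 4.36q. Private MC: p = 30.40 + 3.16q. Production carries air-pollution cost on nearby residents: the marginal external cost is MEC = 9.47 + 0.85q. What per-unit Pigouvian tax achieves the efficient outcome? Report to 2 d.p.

tax = 27.99 per unit

Social marginal cost = private MC + MEC = 39.87 + 4.01q.
Set SMC = demand: 39.87 + 4.01q = 222.20 - 4.36q → q* = 21.7838.
The Pigouvian tax equals MEC at q*: 9.47 + 0.85×21.7838 = 27.9862.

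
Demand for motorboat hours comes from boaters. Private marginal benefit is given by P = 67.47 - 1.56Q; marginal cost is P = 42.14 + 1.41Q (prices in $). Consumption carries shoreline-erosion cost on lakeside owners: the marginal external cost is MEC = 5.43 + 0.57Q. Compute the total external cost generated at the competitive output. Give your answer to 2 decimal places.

Market equilibrium (private): 42.14 + 1.41Q = 67.47 - 1.56Q → Q_m = 8.5286.
Total external cost = ∫₀^{Q_m} (5.43 + 0.57Q) dQ = 5.43×8.5286 + ½×0.57×8.5286² = 67.0403.

$67.04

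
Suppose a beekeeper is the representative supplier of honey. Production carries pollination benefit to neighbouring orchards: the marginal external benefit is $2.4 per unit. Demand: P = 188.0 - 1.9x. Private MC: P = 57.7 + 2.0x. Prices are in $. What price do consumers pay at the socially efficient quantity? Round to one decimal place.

P = $123.4

Social marginal cost = private MC − MEB = 55.3 + 2.0x.
Set SMC = demand: 55.3 + 2.0x = 188.0 - 1.9x → x* = 34.0256.
Consumer price on the demand curve at x*: 188.0 − 1.9×34.0256 = 123.3514.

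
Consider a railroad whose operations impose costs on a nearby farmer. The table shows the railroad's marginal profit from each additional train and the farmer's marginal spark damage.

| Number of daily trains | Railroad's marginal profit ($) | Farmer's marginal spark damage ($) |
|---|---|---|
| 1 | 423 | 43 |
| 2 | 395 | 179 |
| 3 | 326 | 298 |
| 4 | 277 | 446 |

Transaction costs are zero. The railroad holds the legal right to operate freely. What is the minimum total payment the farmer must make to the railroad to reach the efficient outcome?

Left alone the railroad would choose level 4 (marginal profit stays positive).
Efficient level: k* = 3 (marginal profit ≥ marginal spark damage through 3).
The farmer must at least cover the railroad's forgone profit from cutting 4→3: 277 = 277.

$277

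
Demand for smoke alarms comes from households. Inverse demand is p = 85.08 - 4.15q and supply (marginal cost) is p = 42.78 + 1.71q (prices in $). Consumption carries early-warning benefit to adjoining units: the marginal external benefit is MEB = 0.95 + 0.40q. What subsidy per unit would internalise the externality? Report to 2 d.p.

Social marginal benefit = demand + MEB = 86.03 - 3.75q.
Set SMB = MC: 86.03 - 3.75q = 42.78 + 1.71q → q* = 7.9212.
The Pigouvian subsidy equals MEB at q*: 0.95 + 0.40×7.9212 = 4.1185.

subsidy = $4.12 per unit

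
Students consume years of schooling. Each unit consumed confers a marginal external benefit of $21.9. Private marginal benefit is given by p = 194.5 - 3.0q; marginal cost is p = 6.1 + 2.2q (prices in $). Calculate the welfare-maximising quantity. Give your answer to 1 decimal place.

q* = 40.4

Social marginal benefit = demand + MEB = 216.4 - 3.0q.
Set SMB = MC: 216.4 - 3.0q = 6.1 + 2.2q → q* = 40.4423.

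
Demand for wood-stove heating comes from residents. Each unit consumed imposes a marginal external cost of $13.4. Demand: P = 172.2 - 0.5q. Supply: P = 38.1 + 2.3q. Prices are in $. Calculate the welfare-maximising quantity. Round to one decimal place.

q* = 43.1

Social marginal benefit = demand − MEC = 158.8 - 0.5q.
Set SMB = MC: 158.8 - 0.5q = 38.1 + 2.3q → q* = 43.1071.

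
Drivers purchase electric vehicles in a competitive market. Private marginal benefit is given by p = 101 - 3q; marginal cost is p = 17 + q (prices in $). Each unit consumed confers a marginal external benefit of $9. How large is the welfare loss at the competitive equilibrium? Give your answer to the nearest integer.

Market equilibrium (private): 17 + q = 101 - 3q → q_m = 21.0000.
Social marginal benefit = demand + MEB = 110 - 3q.
Set SMB = MC: 110 - 3q = 17 + q → q* = 23.2500.
The loss is the area between SMB and MC from q* to q_m; with linear curves that's a triangle of height MEB(q_m).
DWL = ½ × 2.2500 × 9.0000 = 10.1250.

DWL = $10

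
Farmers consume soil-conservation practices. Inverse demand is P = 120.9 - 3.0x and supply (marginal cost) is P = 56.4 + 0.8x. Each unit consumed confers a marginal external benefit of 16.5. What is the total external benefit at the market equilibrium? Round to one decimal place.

Market equilibrium (private): 56.4 + 0.8x = 120.9 - 3.0x → x_m = 16.9737.
Total external benefit = MEB × x_m = 16.5 × 16.9737 = 280.0661.

280.1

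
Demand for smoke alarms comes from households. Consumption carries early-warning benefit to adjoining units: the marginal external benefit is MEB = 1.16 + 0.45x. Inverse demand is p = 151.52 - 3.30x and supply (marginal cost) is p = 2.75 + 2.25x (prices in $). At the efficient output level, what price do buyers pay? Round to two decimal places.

P = $54.51

Social marginal benefit = demand + MEB = 152.68 - 2.85x.
Set SMB = MC: 152.68 - 2.85x = 2.75 + 2.25x → x* = 29.3980.
Consumer price on the demand curve at x*: 151.52 − 3.30×29.3980 = 54.5066.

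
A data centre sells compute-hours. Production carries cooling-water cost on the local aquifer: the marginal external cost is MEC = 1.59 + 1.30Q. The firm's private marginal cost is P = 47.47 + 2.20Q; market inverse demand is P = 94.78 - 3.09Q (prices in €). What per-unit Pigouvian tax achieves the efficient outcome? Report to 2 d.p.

tax = €10.61 per unit

Social marginal cost = private MC + MEC = 49.06 + 3.50Q.
Set SMC = demand: 49.06 + 3.50Q = 94.78 - 3.09Q → Q* = 6.9378.
The Pigouvian tax equals MEC at Q*: 1.59 + 1.30×6.9378 = 10.6091.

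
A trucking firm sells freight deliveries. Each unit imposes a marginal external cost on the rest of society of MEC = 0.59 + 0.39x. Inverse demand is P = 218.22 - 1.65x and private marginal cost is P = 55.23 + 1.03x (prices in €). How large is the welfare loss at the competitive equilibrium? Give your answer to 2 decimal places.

Market equilibrium (private): 55.23 + 1.03x = 218.22 - 1.65x → x_m = 60.8172.
Social marginal cost = private MC + MEC = 55.82 + 1.42x.
Set SMC = demand: 55.82 + 1.42x = 218.22 - 1.65x → x* = 52.8990.
The welfare-loss triangle has base |x_m − x*| and height MEC(x_m) (the vertical gap between SMC and demand is zero at x* and MEC at x_m).
DWL = ½ × 7.9182 × 24.3087 = 96.2406.

DWL = €96.24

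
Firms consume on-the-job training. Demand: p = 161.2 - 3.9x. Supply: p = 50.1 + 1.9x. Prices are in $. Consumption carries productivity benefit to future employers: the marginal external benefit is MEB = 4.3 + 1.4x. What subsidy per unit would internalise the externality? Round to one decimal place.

Social marginal benefit = demand + MEB = 165.5 - 2.5x.
Set SMB = MC: 165.5 - 2.5x = 50.1 + 1.9x → x* = 26.2273.
The Pigouvian subsidy equals MEB at x*: 4.3 + 1.4×26.2273 = 41.0182.

subsidy = $41.0 per unit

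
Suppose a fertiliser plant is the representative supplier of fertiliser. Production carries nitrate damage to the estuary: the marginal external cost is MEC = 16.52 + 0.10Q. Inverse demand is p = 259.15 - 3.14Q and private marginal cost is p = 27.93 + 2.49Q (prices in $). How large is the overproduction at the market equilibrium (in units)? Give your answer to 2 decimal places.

Market equilibrium (private): 27.93 + 2.49Q = 259.15 - 3.14Q → Q_m = 41.0693.
Social marginal cost = private MC + MEC = 44.45 + 2.59Q.
Set SMC = demand: 44.45 + 2.59Q = 259.15 - 3.14Q → Q* = 37.4695.
Gap = |41.0693 − 37.4695| = 3.5998.

3.60 units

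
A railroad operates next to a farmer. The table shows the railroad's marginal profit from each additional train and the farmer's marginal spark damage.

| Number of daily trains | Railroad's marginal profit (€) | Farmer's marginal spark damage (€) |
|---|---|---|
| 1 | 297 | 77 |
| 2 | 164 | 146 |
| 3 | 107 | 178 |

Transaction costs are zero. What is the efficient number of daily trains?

2

Bargaining reaches the level where marginal profit last exceeds marginal spark damage.
That holds through level 2 (164 ≥ 146) but not at 3 (107 < 178).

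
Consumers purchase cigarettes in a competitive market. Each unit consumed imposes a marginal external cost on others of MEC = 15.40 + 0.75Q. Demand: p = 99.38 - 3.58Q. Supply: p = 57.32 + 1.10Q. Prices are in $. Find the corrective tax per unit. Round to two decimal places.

tax = $19.08 per unit

Social marginal benefit = demand − MEC = 83.98 - 4.33Q.
Set SMB = MC: 83.98 - 4.33Q = 57.32 + 1.10Q → Q* = 4.9098.
The Pigouvian tax equals MEC at Q*: 15.40 + 0.75×4.9098 = 19.0824.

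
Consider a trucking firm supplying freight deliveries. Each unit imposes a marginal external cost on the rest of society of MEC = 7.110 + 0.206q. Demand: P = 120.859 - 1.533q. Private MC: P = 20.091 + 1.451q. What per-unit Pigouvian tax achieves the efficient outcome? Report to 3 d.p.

Social marginal cost = private MC + MEC = 27.201 + 1.657q.
Set SMC = demand: 27.201 + 1.657q = 120.859 - 1.533q → q* = 29.3599.
The Pigouvian tax equals MEC at q*: 7.110 + 0.206×29.3599 = 13.1581.

tax = 13.158 per unit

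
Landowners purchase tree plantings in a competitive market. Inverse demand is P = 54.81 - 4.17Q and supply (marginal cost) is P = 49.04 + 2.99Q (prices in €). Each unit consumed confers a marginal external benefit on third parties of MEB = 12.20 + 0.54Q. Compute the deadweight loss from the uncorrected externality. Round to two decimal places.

Market equilibrium (private): 49.04 + 2.99Q = 54.81 - 4.17Q → Q_m = 0.8059.
Social marginal benefit = demand + MEB = 67.01 - 3.63Q.
Set SMB = MC: 67.01 - 3.63Q = 49.04 + 2.99Q → Q* = 2.7145.
Height of the DWL triangle at Q_m is SMB(Q_m) − MC(Q_m) = MEB(Q_m) = 12.6352.
DWL = ½ × 1.9086 × 12.6352 = 12.0578.

DWL = €12.06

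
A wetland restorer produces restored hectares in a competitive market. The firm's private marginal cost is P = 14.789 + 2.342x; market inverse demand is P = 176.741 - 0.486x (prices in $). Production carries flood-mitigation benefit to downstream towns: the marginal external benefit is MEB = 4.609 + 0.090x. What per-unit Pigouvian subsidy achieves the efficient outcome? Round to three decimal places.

subsidy = $10.084 per unit

Social marginal cost = private MC − MEB = 10.180 + 2.252x.
Set SMC = demand: 10.180 + 2.252x = 176.741 - 0.486x → x* = 60.8331.
The Pigouvian subsidy equals MEB at x*: 4.609 + 0.090×60.8331 = 10.0840.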